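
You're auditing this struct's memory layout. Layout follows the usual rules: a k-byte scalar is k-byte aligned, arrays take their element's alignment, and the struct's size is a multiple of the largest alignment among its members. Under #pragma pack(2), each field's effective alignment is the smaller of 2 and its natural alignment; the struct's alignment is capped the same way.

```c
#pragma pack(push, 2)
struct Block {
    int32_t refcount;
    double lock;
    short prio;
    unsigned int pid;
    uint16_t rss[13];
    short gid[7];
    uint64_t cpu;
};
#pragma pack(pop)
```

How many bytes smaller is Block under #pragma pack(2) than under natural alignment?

6

natural layout:
  @0: refcount [4B, align 4] → 4
  +4 pad (align 8)
  @8: lock [8B, align 8] → 16
  @16: prio [2B, align 2] → 18
  +2 pad (align 4)
  @20: pid [4B, align 4] → 24
  @24: rss [26B, align 2] → 50
  @50: gid [14B, align 2] → 64
  @64: cpu [8B, align 8] → 72
  size 72, align 8
packed(2) layout:
  @0: refcount [4B, align 2] → 4
  @4: lock [8B, align 2] → 12
  @12: prio [2B, align 2] → 14
  @14: pid [4B, align 2] → 18
  @18: rss [26B, align 2] → 44
  @44: gid [14B, align 2] → 58
  @58: cpu [8B, align 2] → 66
  size 66, align 2
72 − 66 = 6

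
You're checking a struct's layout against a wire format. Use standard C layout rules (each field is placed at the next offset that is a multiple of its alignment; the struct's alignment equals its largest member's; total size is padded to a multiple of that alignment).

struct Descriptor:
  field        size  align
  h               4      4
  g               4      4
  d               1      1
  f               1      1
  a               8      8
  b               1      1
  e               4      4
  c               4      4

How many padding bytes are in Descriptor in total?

13

h at 0 (size 4, align 4) → ends 4
g at 4 (size 4, align 4) → ends 8
d at 8 (size 1, align 1) → ends 9
f at 9 (size 1, align 1) → ends 10
pad 6 to align 8 for a
a at 16 (size 8, align 8) → ends 24
b at 24 (size 1, align 1) → ends 25
pad 3 to align 4 for e
e at 28 (size 4, align 4) → ends 32
c at 32 (size 4, align 4) → ends 36
tail pad 4 to reach multiple of 8
total 40 bytes, alignment 8
data bytes 27, size 40 → padding 13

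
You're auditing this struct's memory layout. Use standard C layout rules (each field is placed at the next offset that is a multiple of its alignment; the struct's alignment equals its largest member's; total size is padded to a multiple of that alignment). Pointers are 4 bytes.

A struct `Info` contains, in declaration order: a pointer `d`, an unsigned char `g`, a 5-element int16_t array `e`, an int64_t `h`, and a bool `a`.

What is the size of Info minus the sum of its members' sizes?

d at 0 (size 4, align 4) → ends 4
g at 4 (size 1, align 1) → ends 5
pad 1 to align 2 for e
e at 6 (size 10, align 2) → ends 16
h at 16 (size 8, align 8) → ends 24
a at 24 (size 1, align 1) → ends 25
tail pad 7 to reach multiple of 8
total 32 bytes, alignment 8
data bytes 24, size 32 → padding 8

8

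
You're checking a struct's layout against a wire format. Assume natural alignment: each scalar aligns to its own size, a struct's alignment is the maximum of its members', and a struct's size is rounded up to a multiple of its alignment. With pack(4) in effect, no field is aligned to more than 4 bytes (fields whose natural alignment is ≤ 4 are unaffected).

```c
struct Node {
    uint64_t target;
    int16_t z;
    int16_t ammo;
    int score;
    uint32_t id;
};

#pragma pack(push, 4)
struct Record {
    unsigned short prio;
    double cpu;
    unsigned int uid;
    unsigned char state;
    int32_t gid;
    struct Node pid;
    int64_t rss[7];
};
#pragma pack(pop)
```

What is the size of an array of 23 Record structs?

2392

Node: target at 0 (size 8, align 8) → ends 8; z at 8 (size 2, align 2) → ends 10; ammo at 10 (size 2, align 2) → ends 12; score at 12 (size 4, align 4) → ends 16; id at 16 (size 4, align 4) → ends 20; tail pad 4 to reach multiple of 8; total 24 bytes, alignment 8
prio at 0 (size 2, align 2) → ends 2
pad 2 to align 4 for cpu
cpu at 4 (size 8, align 4) → ends 12
uid at 12 (size 4, align 4) → ends 16
state at 16 (size 1, align 1) → ends 17
pad 3 to align 4 for gid
gid at 20 (size 4, align 4) → ends 24
pid at 24 (size 24, align 4) → ends 48
rss at 48 (size 56, align 4) → ends 104
total 104 bytes, alignment 4
array of 23: 23 × 104 = 2392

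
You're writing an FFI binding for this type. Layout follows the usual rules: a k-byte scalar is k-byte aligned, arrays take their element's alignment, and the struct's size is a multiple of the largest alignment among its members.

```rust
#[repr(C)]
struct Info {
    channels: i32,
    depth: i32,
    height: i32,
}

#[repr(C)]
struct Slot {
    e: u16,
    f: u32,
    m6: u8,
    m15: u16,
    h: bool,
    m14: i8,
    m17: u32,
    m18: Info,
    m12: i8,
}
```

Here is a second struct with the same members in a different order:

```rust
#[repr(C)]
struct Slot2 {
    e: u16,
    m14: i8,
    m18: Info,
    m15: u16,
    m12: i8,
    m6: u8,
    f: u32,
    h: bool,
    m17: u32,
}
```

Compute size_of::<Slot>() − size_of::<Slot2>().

Info: @0: channels [4B, align 4] → 4; @4: depth [4B, align 4] → 8; @8: height [4B, align 4] → 12; size 12, align 4
@0: e [2B, align 2] → 2
+2 pad (align 4)
@4: f [4B, align 4] → 8
@8: m6 [1B, align 1] → 9
+1 pad (align 2)
@10: m15 [2B, align 2] → 12
@12: h [1B, align 1] → 13
@13: m14 [1B, align 1] → 14
+2 pad (align 4)
@16: m17 [4B, align 4] → 20
@20: m18 [12B, align 4] → 32
@32: m12 [1B, align 1] → 33
+3 tail pad (align 4)
size 36, align 4
— Slot2 —
@0: e [2B, align 2] → 2
@2: m14 [1B, align 1] → 3
+1 pad (align 4)
@4: m18 [12B, align 4] → 16
@16: m15 [2B, align 2] → 18
@18: m12 [1B, align 1] → 19
@19: m6 [1B, align 1] → 20
@20: f [4B, align 4] → 24
@24: h [1B, align 1] → 25
+3 pad (align 4)
@28: m17 [4B, align 4] → 32
size 32, align 4
36 − 32 = 4

4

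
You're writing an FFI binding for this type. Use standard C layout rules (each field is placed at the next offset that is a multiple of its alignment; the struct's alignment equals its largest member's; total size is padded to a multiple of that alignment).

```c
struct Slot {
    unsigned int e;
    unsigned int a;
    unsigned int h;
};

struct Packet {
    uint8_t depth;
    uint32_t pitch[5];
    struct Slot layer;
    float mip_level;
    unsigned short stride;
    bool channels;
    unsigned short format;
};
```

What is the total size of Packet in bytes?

Slot: @0: e [4B, align 4] → 4; @4: a [4B, align 4] → 8; @8: h [4B, align 4] → 12; size 12, align 4
@0: depth [1B, align 1] → 1
+3 pad (align 4)
@4: pitch [20B, align 4] → 24
@24: layer [12B, align 4] → 36
@36: mip_level [4B, align 4] → 40
@40: stride [2B, align 2] → 42
@42: channels [1B, align 1] → 43
+1 pad (align 2)
@44: format [2B, align 2] → 46
+2 tail pad (align 4)
size 48, align 4

48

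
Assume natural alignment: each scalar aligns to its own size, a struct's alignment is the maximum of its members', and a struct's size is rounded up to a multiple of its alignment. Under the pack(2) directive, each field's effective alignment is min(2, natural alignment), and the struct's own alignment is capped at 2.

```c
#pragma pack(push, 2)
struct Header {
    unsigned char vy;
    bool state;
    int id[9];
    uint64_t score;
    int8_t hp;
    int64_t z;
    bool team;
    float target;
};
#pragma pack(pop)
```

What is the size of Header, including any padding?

0..1  vy  (1B, 1-aligned)
1..2  state  (1B, 1-aligned)
2..38  id  (36B, 2-aligned)
38..46  score  (8B, 2-aligned)
46..47  hp  (1B, 1-aligned)
47..48  -- padding (1B)
48..56  z  (8B, 2-aligned)
56..57  team  (1B, 1-aligned)
57..58  -- padding (1B)
58..62  target  (4B, 2-aligned)
sizeof = 62, alignof = 2

62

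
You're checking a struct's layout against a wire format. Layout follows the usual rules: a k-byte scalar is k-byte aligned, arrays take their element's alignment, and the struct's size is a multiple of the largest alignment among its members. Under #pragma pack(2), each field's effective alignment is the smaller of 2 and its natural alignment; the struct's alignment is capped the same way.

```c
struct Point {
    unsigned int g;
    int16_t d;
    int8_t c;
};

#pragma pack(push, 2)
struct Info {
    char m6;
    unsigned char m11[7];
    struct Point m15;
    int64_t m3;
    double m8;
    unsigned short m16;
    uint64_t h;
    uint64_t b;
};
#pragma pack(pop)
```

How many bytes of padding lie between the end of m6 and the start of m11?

0

Point: @0: g [4B, align 4] → 4; @4: d [2B, align 2] → 6; @6: c [1B, align 1] → 7; +1 tail pad (align 4); size 8, align 4
@0: m6 [1B, align 1] → 1
@1: m11 [7B, align 1] → 8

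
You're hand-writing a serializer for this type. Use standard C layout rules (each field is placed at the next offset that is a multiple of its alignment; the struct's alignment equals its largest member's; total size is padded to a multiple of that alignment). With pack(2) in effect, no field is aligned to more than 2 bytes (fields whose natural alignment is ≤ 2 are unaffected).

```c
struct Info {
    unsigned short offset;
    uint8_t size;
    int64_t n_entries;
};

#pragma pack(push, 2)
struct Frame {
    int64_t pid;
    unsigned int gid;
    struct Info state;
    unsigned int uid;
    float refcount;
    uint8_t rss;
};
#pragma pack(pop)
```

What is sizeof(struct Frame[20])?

Info: offset at 0 (size 2, align 2) → ends 2; size at 2 (size 1, align 1) → ends 3; pad 5 to align 8 for n_entries; n_entries at 8 (size 8, align 8) → ends 16; total 16 bytes, alignment 8
pid at 0 (size 8, align 2) → ends 8
gid at 8 (size 4, align 2) → ends 12
state at 12 (size 16, align 2) → ends 28
uid at 28 (size 4, align 2) → ends 32
refcount at 32 (size 4, align 2) → ends 36
rss at 36 (size 1, align 1) → ends 37
tail pad 1 to reach multiple of 2
total 38 bytes, alignment 2
array of 20: 20 × 38 = 760

760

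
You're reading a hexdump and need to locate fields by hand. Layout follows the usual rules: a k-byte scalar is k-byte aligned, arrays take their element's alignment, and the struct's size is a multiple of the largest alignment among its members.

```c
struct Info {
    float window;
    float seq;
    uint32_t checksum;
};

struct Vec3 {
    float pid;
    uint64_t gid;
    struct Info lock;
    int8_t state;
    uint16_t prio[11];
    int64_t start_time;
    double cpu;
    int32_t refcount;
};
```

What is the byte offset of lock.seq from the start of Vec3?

20

Info: window at 0 (size 4, align 4) → ends 4; seq at 4 (size 4, align 4) → ends 8; checksum at 8 (size 4, align 4) → ends 12; total 12 bytes, alignment 4
pid at 0 (size 4, align 4) → ends 4
pad 4 to align 8 for gid
gid at 8 (size 8, align 8) → ends 16
lock at 16 (size 12, align 4) → ends 28
within Info: seq at 4
16 + 4 = 20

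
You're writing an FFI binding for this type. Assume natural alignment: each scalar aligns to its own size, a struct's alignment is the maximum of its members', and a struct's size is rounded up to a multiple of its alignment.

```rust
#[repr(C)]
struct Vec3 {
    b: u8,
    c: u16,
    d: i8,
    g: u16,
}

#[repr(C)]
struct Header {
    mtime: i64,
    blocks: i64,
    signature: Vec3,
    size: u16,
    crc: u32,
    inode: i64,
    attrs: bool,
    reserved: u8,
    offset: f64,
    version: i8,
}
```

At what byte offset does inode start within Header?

32

Vec3: @0: b [1B, align 1] → 1; +1 pad (align 2); @2: c [2B, align 2] → 4; @4: d [1B, align 1] → 5; +1 pad (align 2); @6: g [2B, align 2] → 8; size 8, align 2
@0: mtime [8B, align 8] → 8
@8: blocks [8B, align 8] → 16
@16: signature [8B, align 2] → 24
@24: size [2B, align 2] → 26
+2 pad (align 4)
@28: crc [4B, align 4] → 32
@32: inode [8B, align 8] → 40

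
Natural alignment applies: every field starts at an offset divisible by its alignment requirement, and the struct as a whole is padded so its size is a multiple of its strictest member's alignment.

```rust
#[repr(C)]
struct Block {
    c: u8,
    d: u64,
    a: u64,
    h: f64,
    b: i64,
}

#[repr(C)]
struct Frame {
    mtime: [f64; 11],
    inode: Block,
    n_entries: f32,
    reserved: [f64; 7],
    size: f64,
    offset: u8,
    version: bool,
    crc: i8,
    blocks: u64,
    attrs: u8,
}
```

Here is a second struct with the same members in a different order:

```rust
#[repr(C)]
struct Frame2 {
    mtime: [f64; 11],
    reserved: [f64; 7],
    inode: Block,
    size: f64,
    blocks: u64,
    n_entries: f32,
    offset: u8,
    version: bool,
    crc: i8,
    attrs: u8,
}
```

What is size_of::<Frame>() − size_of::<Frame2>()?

Block: @0: c [1B, align 1] → 1; +7 pad (align 8); @8: d [8B, align 8] → 16; @16: a [8B, align 8] → 24; @24: h [8B, align 8] → 32; @32: b [8B, align 8] → 40; size 40, align 8
@0: mtime [88B, align 8] → 88
@88: inode [40B, align 8] → 128
@128: n_entries [4B, align 4] → 132
+4 pad (align 8)
@136: reserved [56B, align 8] → 192
@192: size [8B, align 8] → 200
@200: offset [1B, align 1] → 201
@201: version [1B, align 1] → 202
@202: crc [1B, align 1] → 203
+5 pad (align 8)
@208: blocks [8B, align 8] → 216
@216: attrs [1B, align 1] → 217
+7 tail pad (align 8)
size 224, align 8
— Frame2 —
@0: mtime [88B, align 8] → 88
@88: reserved [56B, align 8] → 144
@144: inode [40B, align 8] → 184
@184: size [8B, align 8] → 192
@192: blocks [8B, align 8] → 200
@200: n_entries [4B, align 4] → 204
@204: offset [1B, align 1] → 205
@205: version [1B, align 1] → 206
@206: crc [1B, align 1] → 207
@207: attrs [1B, align 1] → 208
size 208, align 8
224 − 208 = 16

16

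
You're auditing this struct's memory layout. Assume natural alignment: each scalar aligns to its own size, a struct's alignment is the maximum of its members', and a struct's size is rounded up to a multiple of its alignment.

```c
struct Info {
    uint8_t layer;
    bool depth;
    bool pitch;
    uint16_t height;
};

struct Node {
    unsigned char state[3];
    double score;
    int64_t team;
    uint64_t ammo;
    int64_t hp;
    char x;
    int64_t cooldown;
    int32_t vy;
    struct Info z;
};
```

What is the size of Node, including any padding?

Info: @0: layer [1B, align 1] → 1; @1: depth [1B, align 1] → 2; @2: pitch [1B, align 1] → 3; +1 pad (align 2); @4: height [2B, align 2] → 6; size 6, align 2
@0: state [3B, align 1] → 3
+5 pad (align 8)
@8: score [8B, align 8] → 16
@16: team [8B, align 8] → 24
@24: ammo [8B, align 8] → 32
@32: hp [8B, align 8] → 40
@40: x [1B, align 1] → 41
+7 pad (align 8)
@48: cooldown [8B, align 8] → 56
@56: vy [4B, align 4] → 60
@60: z [6B, align 2] → 66
+6 tail pad (align 8)
size 72, align 8

72 bytes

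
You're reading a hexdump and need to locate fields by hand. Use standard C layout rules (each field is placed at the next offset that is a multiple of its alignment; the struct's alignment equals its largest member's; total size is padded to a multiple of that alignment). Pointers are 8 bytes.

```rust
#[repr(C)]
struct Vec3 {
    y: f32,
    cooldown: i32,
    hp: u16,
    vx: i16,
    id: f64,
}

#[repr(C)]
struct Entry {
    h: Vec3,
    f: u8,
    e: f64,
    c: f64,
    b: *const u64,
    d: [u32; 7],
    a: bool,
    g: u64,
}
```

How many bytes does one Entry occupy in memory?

Vec3: 0..4  y  (4B, 4-aligned); 4..8  cooldown  (4B, 4-aligned); 8..10  hp  (2B, 2-aligned); 10..12  vx  (2B, 2-aligned); 12..16  -- padding (4B); 16..24  id  (8B, 8-aligned); sizeof = 24, alignof = 8
0..24  h  (24B, 8-aligned)
24..25  f  (1B, 1-aligned)
25..32  -- padding (7B)
32..40  e  (8B, 8-aligned)
40..48  c  (8B, 8-aligned)
48..56  b  (8B, 8-aligned)
56..84  d  (28B, 4-aligned)
84..85  a  (1B, 1-aligned)
85..88  -- padding (3B)
88..96  g  (8B, 8-aligned)
sizeof = 96, alignof = 8

96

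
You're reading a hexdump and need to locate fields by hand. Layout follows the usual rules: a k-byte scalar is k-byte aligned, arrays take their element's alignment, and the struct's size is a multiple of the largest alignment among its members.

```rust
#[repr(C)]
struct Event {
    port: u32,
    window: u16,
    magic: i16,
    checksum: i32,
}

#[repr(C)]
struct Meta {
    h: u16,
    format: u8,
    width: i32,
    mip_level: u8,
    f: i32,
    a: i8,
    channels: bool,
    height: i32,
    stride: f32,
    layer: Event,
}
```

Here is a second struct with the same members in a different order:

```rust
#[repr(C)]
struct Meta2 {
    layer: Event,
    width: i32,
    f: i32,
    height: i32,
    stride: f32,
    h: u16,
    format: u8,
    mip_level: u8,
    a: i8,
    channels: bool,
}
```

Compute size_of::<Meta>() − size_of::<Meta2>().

4

Event: 0..4  port  (4B, 4-aligned); 4..6  window  (2B, 2-aligned); 6..8  magic  (2B, 2-aligned); 8..12  checksum  (4B, 4-aligned); sizeof = 12, alignof = 4
0..2  h  (2B, 2-aligned)
2..3  format  (1B, 1-aligned)
3..4  -- padding (1B)
4..8  width  (4B, 4-aligned)
8..9  mip_level  (1B, 1-aligned)
9..12  -- padding (3B)
12..16  f  (4B, 4-aligned)
16..17  a  (1B, 1-aligned)
17..18  channels  (1B, 1-aligned)
18..20  -- padding (2B)
20..24  height  (4B, 4-aligned)
24..28  stride  (4B, 4-aligned)
28..40  layer  (12B, 4-aligned)
sizeof = 40, alignof = 4
— Meta2 —
0..12  layer  (12B, 4-aligned)
12..16  width  (4B, 4-aligned)
16..20  f  (4B, 4-aligned)
20..24  height  (4B, 4-aligned)
24..28  stride  (4B, 4-aligned)
28..30  h  (2B, 2-aligned)
30..31  format  (1B, 1-aligned)
31..32  mip_level  (1B, 1-aligned)
32..33  a  (1B, 1-aligned)
33..34  channels  (1B, 1-aligned)
34..36  -- tail padding (2B)
sizeof = 36, alignof = 4
40 − 36 = 4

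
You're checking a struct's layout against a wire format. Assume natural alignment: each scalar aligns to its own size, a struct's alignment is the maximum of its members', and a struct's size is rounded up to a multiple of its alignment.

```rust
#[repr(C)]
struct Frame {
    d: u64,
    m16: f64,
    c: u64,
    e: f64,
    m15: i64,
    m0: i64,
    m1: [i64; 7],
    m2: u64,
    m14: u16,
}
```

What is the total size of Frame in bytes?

120 bytes

0..8  d  (8B, 8-aligned)
8..16  m16  (8B, 8-aligned)
16..24  c  (8B, 8-aligned)
24..32  e  (8B, 8-aligned)
32..40  m15  (8B, 8-aligned)
40..48  m0  (8B, 8-aligned)
48..104  m1  (56B, 8-aligned)
104..112  m2  (8B, 8-aligned)
112..114  m14  (2B, 2-aligned)
114..120  -- tail padding (6B)
sizeof = 120, alignof = 8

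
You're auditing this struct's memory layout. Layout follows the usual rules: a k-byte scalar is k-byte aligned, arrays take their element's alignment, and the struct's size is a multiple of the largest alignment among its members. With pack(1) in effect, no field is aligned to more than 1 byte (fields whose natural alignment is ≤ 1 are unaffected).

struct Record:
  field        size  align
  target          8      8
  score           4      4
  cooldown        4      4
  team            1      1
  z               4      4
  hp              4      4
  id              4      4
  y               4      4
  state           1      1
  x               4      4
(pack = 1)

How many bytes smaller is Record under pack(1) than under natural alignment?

10

natural layout:
  @0: target [8B, align 8] → 8
  @8: score [4B, align 4] → 12
  @12: cooldown [4B, align 4] → 16
  @16: team [1B, align 1] → 17
  +3 pad (align 4)
  @20: z [4B, align 4] → 24
  @24: hp [4B, align 4] → 28
  @28: id [4B, align 4] → 32
  @32: y [4B, align 4] → 36
  @36: state [1B, align 1] → 37
  +3 pad (align 4)
  @40: x [4B, align 4] → 44
  +4 tail pad (align 8)
  size 48, align 8
packed(1) layout:
  @0: target [8B, align 1] → 8
  @8: score [4B, align 1] → 12
  @12: cooldown [4B, align 1] → 16
  @16: team [1B, align 1] → 17
  @17: z [4B, align 1] → 21
  @21: hp [4B, align 1] → 25
  @25: id [4B, align 1] → 29
  @29: y [4B, align 1] → 33
  @33: state [1B, align 1] → 34
  @34: x [4B, align 1] → 38
  size 38, align 1
48 − 38 = 10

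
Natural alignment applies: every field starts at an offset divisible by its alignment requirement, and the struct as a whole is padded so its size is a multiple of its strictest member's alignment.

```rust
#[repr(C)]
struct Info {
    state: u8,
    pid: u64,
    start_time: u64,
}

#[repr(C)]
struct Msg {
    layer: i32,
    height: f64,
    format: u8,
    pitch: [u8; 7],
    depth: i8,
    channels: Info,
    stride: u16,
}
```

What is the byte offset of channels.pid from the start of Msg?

40

Info: @0: state [1B, align 1] → 1; +7 pad (align 8); @8: pid [8B, align 8] → 16; @16: start_time [8B, align 8] → 24; size 24, align 8
@0: layer [4B, align 4] → 4
+4 pad (align 8)
@8: height [8B, align 8] → 16
@16: format [1B, align 1] → 17
@17: pitch [7B, align 1] → 24
@24: depth [1B, align 1] → 25
+7 pad (align 8)
@32: channels [24B, align 8] → 56
within Info: pid at 8
32 + 8 = 40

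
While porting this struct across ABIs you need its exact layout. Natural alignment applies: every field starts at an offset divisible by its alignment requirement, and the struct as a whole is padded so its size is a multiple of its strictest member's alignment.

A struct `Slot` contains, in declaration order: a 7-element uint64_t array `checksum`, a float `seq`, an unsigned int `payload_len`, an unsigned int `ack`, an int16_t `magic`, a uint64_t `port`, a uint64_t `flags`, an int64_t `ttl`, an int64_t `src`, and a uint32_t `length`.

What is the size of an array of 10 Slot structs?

1120

0..56  checksum  (56B, 8-aligned)
56..60  seq  (4B, 4-aligned)
60..64  payload_len  (4B, 4-aligned)
64..68  ack  (4B, 4-aligned)
68..70  magic  (2B, 2-aligned)
70..72  -- padding (2B)
72..80  port  (8B, 8-aligned)
80..88  flags  (8B, 8-aligned)
88..96  ttl  (8B, 8-aligned)
96..104  src  (8B, 8-aligned)
104..108  length  (4B, 4-aligned)
108..112  -- tail padding (4B)
sizeof = 112, alignof = 8
array of 10: 10 × 112 = 1120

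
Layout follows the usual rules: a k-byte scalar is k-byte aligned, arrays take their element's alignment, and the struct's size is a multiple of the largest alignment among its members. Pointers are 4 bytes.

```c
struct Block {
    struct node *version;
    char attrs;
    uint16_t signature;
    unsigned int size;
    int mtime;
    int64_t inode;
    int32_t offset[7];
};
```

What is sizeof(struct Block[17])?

952

0..4  version  (4B, 4-aligned)
4..5  attrs  (1B, 1-aligned)
5..6  -- padding (1B)
6..8  signature  (2B, 2-aligned)
8..12  size  (4B, 4-aligned)
12..16  mtime  (4B, 4-aligned)
16..24  inode  (8B, 8-aligned)
24..52  offset  (28B, 4-aligned)
52..56  -- tail padding (4B)
sizeof = 56, alignof = 8
array of 17: 17 × 56 = 952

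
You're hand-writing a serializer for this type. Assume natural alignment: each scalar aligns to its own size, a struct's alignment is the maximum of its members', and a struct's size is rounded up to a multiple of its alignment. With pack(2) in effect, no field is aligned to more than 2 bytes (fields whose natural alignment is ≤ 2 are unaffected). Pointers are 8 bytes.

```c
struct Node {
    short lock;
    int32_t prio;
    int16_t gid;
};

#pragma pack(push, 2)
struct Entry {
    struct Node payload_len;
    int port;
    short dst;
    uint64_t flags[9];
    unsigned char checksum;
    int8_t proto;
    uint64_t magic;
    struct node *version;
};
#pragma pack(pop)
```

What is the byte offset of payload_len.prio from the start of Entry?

4

Node: @0: lock [2B, align 2] → 2; +2 pad (align 4); @4: prio [4B, align 4] → 8; @8: gid [2B, align 2] → 10; +2 tail pad (align 4); size 12, align 4
@0: payload_len [12B, align 2] → 12
within Node: prio at 4
0 + 4 = 4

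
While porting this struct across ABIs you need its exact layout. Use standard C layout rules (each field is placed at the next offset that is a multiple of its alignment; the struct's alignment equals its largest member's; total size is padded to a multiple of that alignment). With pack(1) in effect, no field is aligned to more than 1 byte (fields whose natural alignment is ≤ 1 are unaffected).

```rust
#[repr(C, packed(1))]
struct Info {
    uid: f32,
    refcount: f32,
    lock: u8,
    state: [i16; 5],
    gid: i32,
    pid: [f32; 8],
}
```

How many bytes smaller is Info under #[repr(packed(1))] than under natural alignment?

1

natural layout:
  0..4  uid  (4B, 4-aligned)
  4..8  refcount  (4B, 4-aligned)
  8..9  lock  (1B, 1-aligned)
  9..10  -- padding (1B)
  10..20  state  (10B, 2-aligned)
  20..24  gid  (4B, 4-aligned)
  24..56  pid  (32B, 4-aligned)
  sizeof = 56, alignof = 4
packed(1) layout:
  0..4  uid  (4B, 1-aligned)
  4..8  refcount  (4B, 1-aligned)
  8..9  lock  (1B, 1-aligned)
  9..19  state  (10B, 1-aligned)
  19..23  gid  (4B, 1-aligned)
  23..55  pid  (32B, 1-aligned)
  sizeof = 55, alignof = 1
56 − 55 = 1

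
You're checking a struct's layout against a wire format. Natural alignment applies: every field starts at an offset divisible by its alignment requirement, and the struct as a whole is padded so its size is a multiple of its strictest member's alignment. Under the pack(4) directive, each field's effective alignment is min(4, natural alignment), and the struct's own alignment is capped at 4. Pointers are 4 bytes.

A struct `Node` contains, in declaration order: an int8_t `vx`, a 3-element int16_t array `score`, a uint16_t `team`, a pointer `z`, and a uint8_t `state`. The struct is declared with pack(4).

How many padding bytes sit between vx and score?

@0: vx [1B, align 1] → 1
+1 pad (align 2)
@2: score [6B, align 2] → 8

1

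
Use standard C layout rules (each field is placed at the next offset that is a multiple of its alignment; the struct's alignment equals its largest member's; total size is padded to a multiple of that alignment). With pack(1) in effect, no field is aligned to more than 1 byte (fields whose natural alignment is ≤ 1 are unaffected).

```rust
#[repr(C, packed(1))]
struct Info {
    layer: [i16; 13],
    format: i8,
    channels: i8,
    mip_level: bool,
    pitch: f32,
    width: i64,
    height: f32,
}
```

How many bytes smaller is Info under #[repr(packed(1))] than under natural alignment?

natural layout:
  0..26  layer  (26B, 2-aligned)
  26..27  format  (1B, 1-aligned)
  27..28  channels  (1B, 1-aligned)
  28..29  mip_level  (1B, 1-aligned)
  29..32  -- padding (3B)
  32..36  pitch  (4B, 4-aligned)
  36..40  -- padding (4B)
  40..48  width  (8B, 8-aligned)
  48..52  height  (4B, 4-aligned)
  52..56  -- tail padding (4B)
  sizeof = 56, alignof = 8
packed(1) layout:
  0..26  layer  (26B, 1-aligned)
  26..27  format  (1B, 1-aligned)
  27..28  channels  (1B, 1-aligned)
  28..29  mip_level  (1B, 1-aligned)
  29..33  pitch  (4B, 1-aligned)
  33..41  width  (8B, 1-aligned)
  41..45  height  (4B, 1-aligned)
  sizeof = 45, alignof = 1
56 − 45 = 11

11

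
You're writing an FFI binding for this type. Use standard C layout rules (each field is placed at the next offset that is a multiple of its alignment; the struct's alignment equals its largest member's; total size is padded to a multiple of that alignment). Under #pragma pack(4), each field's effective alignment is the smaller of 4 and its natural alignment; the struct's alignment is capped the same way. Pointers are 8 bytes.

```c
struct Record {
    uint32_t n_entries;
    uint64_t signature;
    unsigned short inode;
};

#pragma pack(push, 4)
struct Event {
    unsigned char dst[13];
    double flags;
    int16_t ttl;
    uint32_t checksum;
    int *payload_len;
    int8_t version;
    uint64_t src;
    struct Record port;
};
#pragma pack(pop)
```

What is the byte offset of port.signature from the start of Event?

60

Record: 0..4  n_entries  (4B, 4-aligned); 4..8  -- padding (4B); 8..16  signature  (8B, 8-aligned); 16..18  inode  (2B, 2-aligned); 18..24  -- tail padding (6B); sizeof = 24, alignof = 8
0..13  dst  (13B, 1-aligned)
13..16  -- padding (3B)
16..24  flags  (8B, 4-aligned)
24..26  ttl  (2B, 2-aligned)
26..28  -- padding (2B)
28..32  checksum  (4B, 4-aligned)
32..40  payload_len  (8B, 4-aligned)
40..41  version  (1B, 1-aligned)
41..44  -- padding (3B)
44..52  src  (8B, 4-aligned)
52..76  port  (24B, 4-aligned)
within Record: signature at 8
52 + 8 = 60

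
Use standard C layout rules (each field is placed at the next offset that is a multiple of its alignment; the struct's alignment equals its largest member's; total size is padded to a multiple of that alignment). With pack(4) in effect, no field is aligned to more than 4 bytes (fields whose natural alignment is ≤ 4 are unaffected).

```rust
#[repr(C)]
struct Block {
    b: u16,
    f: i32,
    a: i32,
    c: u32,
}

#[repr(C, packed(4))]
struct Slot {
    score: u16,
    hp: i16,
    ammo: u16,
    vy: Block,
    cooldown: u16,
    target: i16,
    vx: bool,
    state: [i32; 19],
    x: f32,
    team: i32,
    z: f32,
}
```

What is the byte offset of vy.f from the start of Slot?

12

Block: 0..2  b  (2B, 2-aligned); 2..4  -- padding (2B); 4..8  f  (4B, 4-aligned); 8..12  a  (4B, 4-aligned); 12..16  c  (4B, 4-aligned); sizeof = 16, alignof = 4
0..2  score  (2B, 2-aligned)
2..4  hp  (2B, 2-aligned)
4..6  ammo  (2B, 2-aligned)
6..8  -- padding (2B)
8..24  vy  (16B, 4-aligned)
within Block: f at 4
8 + 4 = 12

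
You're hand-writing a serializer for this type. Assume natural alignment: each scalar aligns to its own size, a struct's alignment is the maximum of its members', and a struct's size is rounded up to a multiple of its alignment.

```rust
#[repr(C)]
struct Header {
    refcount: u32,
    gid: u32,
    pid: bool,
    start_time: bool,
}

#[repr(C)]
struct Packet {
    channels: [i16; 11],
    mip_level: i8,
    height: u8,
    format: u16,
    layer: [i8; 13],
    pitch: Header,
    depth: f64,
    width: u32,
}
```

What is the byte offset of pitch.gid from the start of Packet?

44

Header: 0..4  refcount  (4B, 4-aligned); 4..8  gid  (4B, 4-aligned); 8..9  pid  (1B, 1-aligned); 9..10  start_time  (1B, 1-aligned); 10..12  -- tail padding (2B); sizeof = 12, alignof = 4
0..22  channels  (22B, 2-aligned)
22..23  mip_level  (1B, 1-aligned)
23..24  height  (1B, 1-aligned)
24..26  format  (2B, 2-aligned)
26..39  layer  (13B, 1-aligned)
39..40  -- padding (1B)
40..52  pitch  (12B, 4-aligned)
within Header: gid at 4
40 + 4 = 44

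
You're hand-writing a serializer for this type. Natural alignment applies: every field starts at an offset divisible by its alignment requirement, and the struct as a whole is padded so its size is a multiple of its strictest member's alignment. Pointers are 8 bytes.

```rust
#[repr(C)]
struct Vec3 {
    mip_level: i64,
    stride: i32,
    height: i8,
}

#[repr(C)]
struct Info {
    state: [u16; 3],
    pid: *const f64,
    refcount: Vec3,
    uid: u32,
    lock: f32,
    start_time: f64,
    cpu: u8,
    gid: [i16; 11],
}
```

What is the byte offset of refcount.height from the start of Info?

28

Vec3: @0: mip_level [8B, align 8] → 8; @8: stride [4B, align 4] → 12; @12: height [1B, align 1] → 13; +3 tail pad (align 8); size 16, align 8
@0: state [6B, align 2] → 6
+2 pad (align 8)
@8: pid [8B, align 8] → 16
@16: refcount [16B, align 8] → 32
within Vec3: height at 12
16 + 12 = 28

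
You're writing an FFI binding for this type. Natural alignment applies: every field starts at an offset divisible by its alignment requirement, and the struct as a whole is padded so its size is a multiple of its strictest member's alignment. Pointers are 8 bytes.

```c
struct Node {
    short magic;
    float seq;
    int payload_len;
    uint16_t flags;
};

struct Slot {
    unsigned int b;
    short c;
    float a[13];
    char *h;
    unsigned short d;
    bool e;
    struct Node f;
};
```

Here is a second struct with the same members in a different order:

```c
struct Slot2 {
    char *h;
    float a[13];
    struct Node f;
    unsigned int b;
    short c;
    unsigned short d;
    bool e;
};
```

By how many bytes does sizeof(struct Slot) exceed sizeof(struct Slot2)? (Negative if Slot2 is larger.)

Node: 0..2  magic  (2B, 2-aligned); 2..4  -- padding (2B); 4..8  seq  (4B, 4-aligned); 8..12  payload_len  (4B, 4-aligned); 12..14  flags  (2B, 2-aligned); 14..16  -- tail padding (2B); sizeof = 16, alignof = 4
0..4  b  (4B, 4-aligned)
4..6  c  (2B, 2-aligned)
6..8  -- padding (2B)
8..60  a  (52B, 4-aligned)
60..64  -- padding (4B)
64..72  h  (8B, 8-aligned)
72..74  d  (2B, 2-aligned)
74..75  e  (1B, 1-aligned)
75..76  -- padding (1B)
76..92  f  (16B, 4-aligned)
92..96  -- tail padding (4B)
sizeof = 96, alignof = 8
— Slot2 —
0..8  h  (8B, 8-aligned)
8..60  a  (52B, 4-aligned)
60..76  f  (16B, 4-aligned)
76..80  b  (4B, 4-aligned)
80..82  c  (2B, 2-aligned)
82..84  d  (2B, 2-aligned)
84..85  e  (1B, 1-aligned)
85..88  -- tail padding (3B)
sizeof = 88, alignof = 8
96 − 88 = 8

8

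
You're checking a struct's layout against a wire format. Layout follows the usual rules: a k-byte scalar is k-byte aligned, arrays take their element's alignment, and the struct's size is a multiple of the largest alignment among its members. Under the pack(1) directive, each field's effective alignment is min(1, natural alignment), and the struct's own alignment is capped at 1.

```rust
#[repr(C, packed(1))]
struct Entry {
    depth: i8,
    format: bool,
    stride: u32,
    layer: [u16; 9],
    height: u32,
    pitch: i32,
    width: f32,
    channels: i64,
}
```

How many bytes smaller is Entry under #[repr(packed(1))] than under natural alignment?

4

natural layout:
  @0: depth [1B, align 1] → 1
  @1: format [1B, align 1] → 2
  +2 pad (align 4)
  @4: stride [4B, align 4] → 8
  @8: layer [18B, align 2] → 26
  +2 pad (align 4)
  @28: height [4B, align 4] → 32
  @32: pitch [4B, align 4] → 36
  @36: width [4B, align 4] → 40
  @40: channels [8B, align 8] → 48
  size 48, align 8
packed(1) layout:
  @0: depth [1B, align 1] → 1
  @1: format [1B, align 1] → 2
  @2: stride [4B, align 1] → 6
  @6: layer [18B, align 1] → 24
  @24: height [4B, align 1] → 28
  @28: pitch [4B, align 1] → 32
  @32: width [4B, align 1] → 36
  @36: channels [8B, align 1] → 44
  size 44, align 1
48 − 44 = 4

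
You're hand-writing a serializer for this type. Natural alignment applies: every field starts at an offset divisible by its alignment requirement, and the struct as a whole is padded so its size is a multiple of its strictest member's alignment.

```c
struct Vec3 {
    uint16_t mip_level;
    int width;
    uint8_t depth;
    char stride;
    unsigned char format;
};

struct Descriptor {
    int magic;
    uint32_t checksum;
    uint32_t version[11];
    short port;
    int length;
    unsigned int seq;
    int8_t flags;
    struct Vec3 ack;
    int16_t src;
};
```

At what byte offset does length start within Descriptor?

Vec3: 0..2  mip_level  (2B, 2-aligned); 2..4  -- padding (2B); 4..8  width  (4B, 4-aligned); 8..9  depth  (1B, 1-aligned); 9..10  stride  (1B, 1-aligned); 10..11  format  (1B, 1-aligned); 11..12  -- tail padding (1B); sizeof = 12, alignof = 4
0..4  magic  (4B, 4-aligned)
4..8  checksum  (4B, 4-aligned)
8..52  version  (44B, 4-aligned)
52..54  port  (2B, 2-aligned)
54..56  -- padding (2B)
56..60  length  (4B, 4-aligned)

56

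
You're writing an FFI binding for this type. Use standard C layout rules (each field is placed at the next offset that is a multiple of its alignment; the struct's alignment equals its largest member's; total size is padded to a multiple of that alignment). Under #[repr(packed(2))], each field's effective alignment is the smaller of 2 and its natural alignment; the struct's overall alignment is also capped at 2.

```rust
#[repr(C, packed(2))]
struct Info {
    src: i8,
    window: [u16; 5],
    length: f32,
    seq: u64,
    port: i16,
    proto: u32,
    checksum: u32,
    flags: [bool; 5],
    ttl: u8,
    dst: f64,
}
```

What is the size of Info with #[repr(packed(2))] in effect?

0..1  src  (1B, 1-aligned)
1..2  -- padding (1B)
2..12  window  (10B, 2-aligned)
12..16  length  (4B, 2-aligned)
16..24  seq  (8B, 2-aligned)
24..26  port  (2B, 2-aligned)
26..30  proto  (4B, 2-aligned)
30..34  checksum  (4B, 2-aligned)
34..39  flags  (5B, 1-aligned)
39..40  ttl  (1B, 1-aligned)
40..48  dst  (8B, 2-aligned)
sizeof = 48, alignof = 2

48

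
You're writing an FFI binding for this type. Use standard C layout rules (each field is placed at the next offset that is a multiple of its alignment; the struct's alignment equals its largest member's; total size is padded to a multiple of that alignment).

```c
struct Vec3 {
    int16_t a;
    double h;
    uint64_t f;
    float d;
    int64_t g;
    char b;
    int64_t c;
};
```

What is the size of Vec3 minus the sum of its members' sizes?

0..2  a  (2B, 2-aligned)
2..8  -- padding (6B)
8..16  h  (8B, 8-aligned)
16..24  f  (8B, 8-aligned)
24..28  d  (4B, 4-aligned)
28..32  -- padding (4B)
32..40  g  (8B, 8-aligned)
40..41  b  (1B, 1-aligned)
41..48  -- padding (7B)
48..56  c  (8B, 8-aligned)
sizeof = 56, alignof = 8
data bytes 39, size 56 → padding 17

17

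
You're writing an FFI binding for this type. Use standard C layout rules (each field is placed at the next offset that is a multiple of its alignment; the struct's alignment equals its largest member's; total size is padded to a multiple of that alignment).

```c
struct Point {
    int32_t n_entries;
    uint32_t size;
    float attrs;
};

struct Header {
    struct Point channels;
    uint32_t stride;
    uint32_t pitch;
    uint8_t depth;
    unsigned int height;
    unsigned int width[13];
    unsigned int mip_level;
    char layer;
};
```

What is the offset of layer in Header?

Point: @0: n_entries [4B, align 4] → 4; @4: size [4B, align 4] → 8; @8: attrs [4B, align 4] → 12; size 12, align 4
@0: channels [12B, align 4] → 12
@12: stride [4B, align 4] → 16
@16: pitch [4B, align 4] → 20
@20: depth [1B, align 1] → 21
+3 pad (align 4)
@24: height [4B, align 4] → 28
@28: width [52B, align 4] → 80
@80: mip_level [4B, align 4] → 84
@84: layer [1B, align 1] → 85

84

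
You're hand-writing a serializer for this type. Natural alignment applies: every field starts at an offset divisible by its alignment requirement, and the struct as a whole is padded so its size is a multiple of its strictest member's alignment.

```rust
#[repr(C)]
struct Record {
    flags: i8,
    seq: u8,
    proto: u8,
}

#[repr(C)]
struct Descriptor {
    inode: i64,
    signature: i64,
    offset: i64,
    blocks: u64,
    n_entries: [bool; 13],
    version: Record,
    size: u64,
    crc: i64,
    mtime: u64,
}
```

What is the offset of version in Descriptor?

Record: 0..1  flags  (1B, 1-aligned); 1..2  seq  (1B, 1-aligned); 2..3  proto  (1B, 1-aligned); sizeof = 3, alignof = 1
0..8  inode  (8B, 8-aligned)
8..16  signature  (8B, 8-aligned)
16..24  offset  (8B, 8-aligned)
24..32  blocks  (8B, 8-aligned)
32..45  n_entries  (13B, 1-aligned)
45..48  version  (3B, 1-aligned)

45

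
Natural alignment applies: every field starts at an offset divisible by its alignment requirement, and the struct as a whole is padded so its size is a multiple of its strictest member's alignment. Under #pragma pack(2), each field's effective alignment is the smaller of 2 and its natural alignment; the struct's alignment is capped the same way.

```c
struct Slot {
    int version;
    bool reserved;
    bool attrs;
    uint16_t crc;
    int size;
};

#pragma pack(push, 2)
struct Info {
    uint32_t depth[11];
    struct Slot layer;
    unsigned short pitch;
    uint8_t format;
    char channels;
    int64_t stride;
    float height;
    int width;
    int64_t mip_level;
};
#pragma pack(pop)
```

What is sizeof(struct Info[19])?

Slot: 0..4  version  (4B, 4-aligned); 4..5  reserved  (1B, 1-aligned); 5..6  attrs  (1B, 1-aligned); 6..8  crc  (2B, 2-aligned); 8..12  size  (4B, 4-aligned); sizeof = 12, alignof = 4
0..44  depth  (44B, 2-aligned)
44..56  layer  (12B, 2-aligned)
56..58  pitch  (2B, 2-aligned)
58..59  format  (1B, 1-aligned)
59..60  channels  (1B, 1-aligned)
60..68  stride  (8B, 2-aligned)
68..72  height  (4B, 2-aligned)
72..76  width  (4B, 2-aligned)
76..84  mip_level  (8B, 2-aligned)
sizeof = 84, alignof = 2
array of 19: 19 × 84 = 1596

1596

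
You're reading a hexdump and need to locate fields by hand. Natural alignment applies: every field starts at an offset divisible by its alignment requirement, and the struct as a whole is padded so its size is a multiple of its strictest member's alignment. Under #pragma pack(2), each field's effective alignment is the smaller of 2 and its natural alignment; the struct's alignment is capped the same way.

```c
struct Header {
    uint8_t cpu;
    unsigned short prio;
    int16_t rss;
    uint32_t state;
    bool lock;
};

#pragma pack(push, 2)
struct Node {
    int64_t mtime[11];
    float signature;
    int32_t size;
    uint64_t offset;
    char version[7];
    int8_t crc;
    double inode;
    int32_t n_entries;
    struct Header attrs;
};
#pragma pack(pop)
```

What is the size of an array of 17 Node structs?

2380

Header: cpu at 0 (size 1, align 1) → ends 1; pad 1 to align 2 for prio; prio at 2 (size 2, align 2) → ends 4; rss at 4 (size 2, align 2) → ends 6; pad 2 to align 4 for state; state at 8 (size 4, align 4) → ends 12; lock at 12 (size 1, align 1) → ends 13; tail pad 3 to reach multiple of 4; total 16 bytes, alignment 4
mtime at 0 (size 88, align 2) → ends 88
signature at 88 (size 4, align 2) → ends 92
size at 92 (size 4, align 2) → ends 96
offset at 96 (size 8, align 2) → ends 104
version at 104 (size 7, align 1) → ends 111
crc at 111 (size 1, align 1) → ends 112
inode at 112 (size 8, align 2) → ends 120
n_entries at 120 (size 4, align 2) → ends 124
attrs at 124 (size 16, align 2) → ends 140
total 140 bytes, alignment 2
array of 17: 17 × 140 = 2380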